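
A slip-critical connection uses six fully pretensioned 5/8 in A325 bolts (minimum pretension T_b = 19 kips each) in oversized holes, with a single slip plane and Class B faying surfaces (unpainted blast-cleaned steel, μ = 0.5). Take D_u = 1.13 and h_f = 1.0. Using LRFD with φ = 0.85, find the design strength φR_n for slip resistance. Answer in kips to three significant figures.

R_n = μ · D_u · h_f · T_b · n_s · n_b = 0.5 × 1.13 × 1.0 × 19 × 1 × 6 = 64.41 kips.
Design strength φR_n = 0.85 × 64.41 = 54.7 kips.

54.7 kips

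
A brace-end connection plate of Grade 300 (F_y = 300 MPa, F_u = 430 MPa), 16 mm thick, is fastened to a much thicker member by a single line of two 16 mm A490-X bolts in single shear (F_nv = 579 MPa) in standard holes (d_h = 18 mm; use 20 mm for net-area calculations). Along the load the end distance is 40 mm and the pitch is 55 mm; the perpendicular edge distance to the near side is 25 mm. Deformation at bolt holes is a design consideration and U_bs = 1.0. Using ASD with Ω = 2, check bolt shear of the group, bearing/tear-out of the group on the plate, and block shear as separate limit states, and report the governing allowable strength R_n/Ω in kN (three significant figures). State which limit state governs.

Bolt shear: A_b = π·16²/4 = 201.1 mm²; R_n = 579 × 201.1 × 2 × 1 / 1000 = 232.8 kN → 232.8 / 2 = 116 kN.
Bearing: edge l_c = 31, r_n = 255.9 kN; interior l_c = 37, r_n = 264.2 kN; R_n = 255.9 + 1·264.2 = 520.1 kN → 260 kN.
Block shear: A_gv = 1520, A_nv = 1040, A_nt = 240 mm²; R_n = min(0.6F_uA_nv, 0.6F_yA_gv) + U_bs·F_u·A_nt = 371.5 kN → 186 kN.
Bolt shear governs: 116 kN.

116 kN (bolt shear governs)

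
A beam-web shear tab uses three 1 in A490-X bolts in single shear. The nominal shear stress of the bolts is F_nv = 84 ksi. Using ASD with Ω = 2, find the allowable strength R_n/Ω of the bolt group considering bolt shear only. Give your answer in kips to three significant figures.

A_b = π × 1² / 4 = 0.7854 in².
R_n = F_nv · A_b · n · n_s = 84 × 0.7854 × 3 × 1 = 197.9 kips.
Allowable strength R_n/Ω = 197.9 / 2 = 99 kips.

99 kips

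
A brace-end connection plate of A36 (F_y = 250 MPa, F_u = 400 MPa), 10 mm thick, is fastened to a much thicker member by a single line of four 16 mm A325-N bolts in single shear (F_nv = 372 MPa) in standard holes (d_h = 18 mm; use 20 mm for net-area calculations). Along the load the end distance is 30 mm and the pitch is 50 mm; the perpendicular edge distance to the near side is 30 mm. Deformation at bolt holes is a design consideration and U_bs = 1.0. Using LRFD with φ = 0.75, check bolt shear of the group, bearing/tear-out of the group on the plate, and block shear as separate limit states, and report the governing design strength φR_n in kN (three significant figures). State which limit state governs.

Bolt shear: A_b = π·16²/4 = 201.1 mm²; R_n = 372 × 201.1 × 4 × 1 / 1000 = 299.2 kN → 0.75 × 299.2 = 224 kN.
Bearing: edge l_c = 21, r_n = 100.8 kN; interior l_c = 32, r_n = 153.6 kN; R_n = 100.8 + 3·153.6 = 561.6 kN → 421 kN.
Block shear: A_gv = 1800, A_nv = 1100, A_nt = 200 mm²; R_n = min(0.6F_uA_nv, 0.6F_yA_gv) + U_bs·F_u·A_nt = 344 kN → 258 kN.
Bolt shear governs: 224 kN.

224 kN (bolt shear governs)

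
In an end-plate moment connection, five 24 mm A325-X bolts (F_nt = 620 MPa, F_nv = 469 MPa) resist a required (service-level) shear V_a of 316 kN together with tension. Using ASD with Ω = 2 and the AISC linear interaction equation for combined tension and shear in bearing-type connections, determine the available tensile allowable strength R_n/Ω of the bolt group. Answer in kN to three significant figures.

A_b = π·24²/4 = 452.4 mm²; f_rv = 316 × 1000 / (5 × 452.4) = 139.7 MPa.
F'_nt = 1.3 F_nt − (Ω F_nt / F_nv) f_rv = 1.3·620 − (2·620/469)·139.7 = 436.6 MPa, capped at F_nt → F'_nt = 436.6 MPa.
R_n = F'_nt · A_b · n = 436.6 × 452.4 × 5 / 1000 = 987.6 kN.
Allowable strength R_n/Ω = 987.6 / 2 = 494 kN.

494 kN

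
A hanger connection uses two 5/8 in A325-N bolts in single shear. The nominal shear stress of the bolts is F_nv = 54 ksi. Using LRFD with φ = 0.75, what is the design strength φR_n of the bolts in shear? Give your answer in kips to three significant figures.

24.9 kips

A_b = π × 0.625² / 4 = 0.3068 in².
R_n = F_nv · A_b · n · n_s = 54 × 0.3068 × 2 × 1 = 33.13 kips.
Design strength φR_n = 0.75 × 33.13 = 24.9 kips.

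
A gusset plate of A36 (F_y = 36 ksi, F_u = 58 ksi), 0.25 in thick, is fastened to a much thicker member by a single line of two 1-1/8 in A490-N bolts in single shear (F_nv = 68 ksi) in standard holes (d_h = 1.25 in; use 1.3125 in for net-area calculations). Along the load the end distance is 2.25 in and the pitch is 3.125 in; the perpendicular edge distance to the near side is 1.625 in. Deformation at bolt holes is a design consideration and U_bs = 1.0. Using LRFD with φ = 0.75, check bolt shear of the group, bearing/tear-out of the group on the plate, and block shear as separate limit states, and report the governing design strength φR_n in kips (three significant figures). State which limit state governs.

32.3 kips (block shear governs)

Bolt shear: A_b = π·1.125²/4 = 0.994 in²; R_n = 68 × 0.994 × 2 × 1 = 135.2 kips → 0.75 × 135.2 = 101 kips.
Bearing: edge l_c = 1.625, r_n = 28.27 kips; interior l_c = 1.875, r_n = 32.62 kips; R_n = 28.27 + 1·32.62 = 60.9 kips → 45.7 kips.
Block shear: A_gv = 1.344, A_nv = 0.8516, A_nt = 0.2422 in²; R_n = min(0.6F_uA_nv, 0.6F_yA_gv) + U_bs·F_u·A_nt = 43.07 kips → 32.3 kips.
Block shear governs: 32.3 kips.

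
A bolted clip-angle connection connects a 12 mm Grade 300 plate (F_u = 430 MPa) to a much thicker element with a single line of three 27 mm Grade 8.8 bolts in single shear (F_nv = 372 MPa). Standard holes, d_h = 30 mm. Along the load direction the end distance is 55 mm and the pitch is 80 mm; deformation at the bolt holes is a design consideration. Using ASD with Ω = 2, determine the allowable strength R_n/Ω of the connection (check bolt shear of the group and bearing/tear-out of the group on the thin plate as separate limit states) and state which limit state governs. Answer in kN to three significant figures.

319 kN (bolt shear governs)

Bolt shear: A_b = π·27²/4 = 572.6 mm²; R_n = 372 × 572.6 × 3 × 1 / 1000 = 639 kN → 639 / 2 = 319 kN.
Bearing (1.2 l_c t F_u ≤ 2.4 d t F_u): upper limit = 2.4·27·12·430 / 1000 = 334.4 kN.
  Edge l_c = 55 − 30/2 = 40 → r_n = 247.7 kN; interior l_c = 80 − 30 = 50 → r_n = 309.6 kN.
  R_n,bearing = 1·247.7 + 2·309.6 = 866.9 kN → 866.9 / 2 = 433 kN.
Bolt shear governs: 319 kN.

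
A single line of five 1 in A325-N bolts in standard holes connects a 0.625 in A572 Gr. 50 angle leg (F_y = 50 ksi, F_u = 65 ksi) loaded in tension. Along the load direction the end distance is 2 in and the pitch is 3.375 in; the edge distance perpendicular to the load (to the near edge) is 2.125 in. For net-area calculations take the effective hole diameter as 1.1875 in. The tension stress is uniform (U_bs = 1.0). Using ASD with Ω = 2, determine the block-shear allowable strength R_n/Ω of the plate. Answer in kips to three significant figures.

Shear plane L_v = 2 + 4·3.375 = 15.5 in; A_gv = 15.5 × 0.625 = 9.688 in².
A_nv = (15.5 − 4.5·1.1875) × 0.625 = 6.348 in².
A_nt = (2.125 − 0.5·1.1875) × 0.625 = 0.957 in².
0.6 F_u A_nv = 247.6 kips; 0.6 F_y A_gv = 290.6 kips → shear rupture governs the shear term.
R_n = 247.6 + 1.0 × 65 × 0.957 = 309.8 kips.
Allowable strength R_n/Ω = 309.8 / 2 = 155 kips.

155 kips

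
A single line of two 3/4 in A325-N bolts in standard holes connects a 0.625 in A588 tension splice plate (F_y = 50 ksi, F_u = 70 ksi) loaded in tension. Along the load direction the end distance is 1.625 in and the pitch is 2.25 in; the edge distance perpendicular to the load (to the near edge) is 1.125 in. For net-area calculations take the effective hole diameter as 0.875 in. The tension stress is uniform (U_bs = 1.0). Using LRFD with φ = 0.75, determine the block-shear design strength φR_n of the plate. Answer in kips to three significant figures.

Shear plane L_v = 1.625 + 1·2.25 = 3.875 in; A_gv = 3.875 × 0.625 = 2.422 in².
A_nv = (3.875 − 1.5·0.875) × 0.625 = 1.602 in².
A_nt = (1.125 − 0.5·0.875) × 0.625 = 0.4297 in².
0.6 F_u A_nv = 67.27 kips; 0.6 F_y A_gv = 72.66 kips → shear rupture governs the shear term.
R_n = 67.27 + 1.0 × 70 × 0.4297 = 97.34 kips.
Design strength φR_n = 0.75 × 97.34 = 73 kips.

73 kips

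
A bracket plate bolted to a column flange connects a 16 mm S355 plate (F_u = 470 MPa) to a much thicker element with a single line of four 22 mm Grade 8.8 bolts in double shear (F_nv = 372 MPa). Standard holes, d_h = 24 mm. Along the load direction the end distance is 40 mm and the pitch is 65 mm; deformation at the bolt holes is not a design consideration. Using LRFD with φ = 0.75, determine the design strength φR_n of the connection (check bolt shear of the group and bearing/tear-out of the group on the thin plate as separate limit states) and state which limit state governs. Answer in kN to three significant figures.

848 kN (bolt shear governs)

Bolt shear: A_b = π·22²/4 = 380.1 mm²; R_n = 372 × 380.1 × 4 × 2 / 1000 = 1131 kN → 0.75 × 1131 = 848 kN.
Bearing (1.5 l_c t F_u ≤ 3.0 d t F_u): upper limit = 3.0·22·16·470 / 1000 = 496.3 kN.
  Edge l_c = 40 − 24/2 = 28 → r_n = 315.8 kN; interior l_c = 65 − 24 = 41 → r_n = 462.5 kN.
  R_n,bearing = 1·315.8 + 3·462.5 = 1703 kN → 0.75 × 1703 = 1280 kN.
Bolt shear governs: 848 kN.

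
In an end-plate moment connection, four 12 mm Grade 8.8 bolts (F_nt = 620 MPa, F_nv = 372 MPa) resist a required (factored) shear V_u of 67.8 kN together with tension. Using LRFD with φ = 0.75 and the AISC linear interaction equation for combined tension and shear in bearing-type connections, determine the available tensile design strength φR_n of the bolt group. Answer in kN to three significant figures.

A_b = π·12²/4 = 113.1 mm²; f_rv = 67.8 × 1000 / (4 × 113.1) = 149.9 MPa.
F'_nt = 1.3 F_nt − (F_nt / φF_nv) f_rv = 1.3·620 − (620/(0.75·372))·149.9 = 473 MPa, capped at F_nt → F'_nt = 473 MPa.
R_n = F'_nt · A_b · n = 473 × 113.1 × 4 / 1000 = 214 kN.
Design strength φR_n = 0.75 × 214 = 160 kN.

160 kN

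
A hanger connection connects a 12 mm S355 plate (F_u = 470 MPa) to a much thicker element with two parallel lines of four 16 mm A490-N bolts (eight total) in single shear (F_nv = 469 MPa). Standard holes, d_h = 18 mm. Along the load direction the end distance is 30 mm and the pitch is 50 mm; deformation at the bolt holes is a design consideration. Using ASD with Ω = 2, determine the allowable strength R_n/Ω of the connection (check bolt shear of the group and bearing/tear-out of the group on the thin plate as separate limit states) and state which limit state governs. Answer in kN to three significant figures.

Bolt shear: A_b = π·16²/4 = 201.1 mm²; R_n = 469 × 201.1 × 8 × 1 / 1000 = 754.4 kN → 754.4 / 2 = 377 kN.
Bearing (1.2 l_c t F_u ≤ 2.4 d t F_u): upper limit = 2.4·16·12·470 / 1000 = 216.6 kN.
  Edge l_c = 30 − 18/2 = 21 → r_n = 142.1 kN; interior l_c = 50 − 18 = 32 → r_n = 216.6 kN.
  R_n,bearing = 2·142.1 + 6·216.6 = 1584 kN → 1584 / 2 = 792 kN.
Bolt shear governs: 377 kN.

377 kN (bolt shear governs)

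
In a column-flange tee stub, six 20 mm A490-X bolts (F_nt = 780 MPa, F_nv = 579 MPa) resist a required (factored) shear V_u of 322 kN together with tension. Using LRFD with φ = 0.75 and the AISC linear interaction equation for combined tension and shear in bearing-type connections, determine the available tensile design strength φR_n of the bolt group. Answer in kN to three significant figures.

1000 kN

A_b = π·20²/4 = 314.2 mm²; f_rv = 322 × 1000 / (6 × 314.2) = 170.8 MPa.
F'_nt = 1.3 F_nt − (F_nt / φF_nv) f_rv = 1.3·780 − (780/(0.75·579))·170.8 = 707.2 MPa, capped at F_nt → F'_nt = 707.2 MPa.
R_n = F'_nt · A_b · n = 707.2 × 314.2 × 6 / 1000 = 1333 kN.
Design strength φR_n = 0.75 × 1333 = 1000 kN.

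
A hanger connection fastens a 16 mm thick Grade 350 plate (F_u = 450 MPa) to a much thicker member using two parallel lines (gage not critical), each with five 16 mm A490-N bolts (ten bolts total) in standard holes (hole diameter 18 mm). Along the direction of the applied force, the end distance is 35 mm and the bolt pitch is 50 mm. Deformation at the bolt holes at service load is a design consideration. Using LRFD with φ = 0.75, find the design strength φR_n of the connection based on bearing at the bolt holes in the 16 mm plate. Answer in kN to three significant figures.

2000 kN

Per bolt r_n = 1.2 l_c t F_u ≤ 2.4 d t F_u; upper limit = 2.4 × 16 × 16 × 450 / 1000 = 276.5 kN.
Edge bolt: l_c = 35 − 18/2 = 26 mm → 1.2 × 26 × 16 × 450 / 1000 = 224.6 → r_n = 224.6 kN.
Interior bolts: l_c = 50 − 18 = 32 mm → 1.2 × 32 × 16 × 450 / 1000 = 276.5 → r_n = 276.5 kN.
R_n = 2 × 224.6 + 8 × 276.5 = 2661 kN.
Design strength φR_n = 0.75 × 2661 = 2000 kN.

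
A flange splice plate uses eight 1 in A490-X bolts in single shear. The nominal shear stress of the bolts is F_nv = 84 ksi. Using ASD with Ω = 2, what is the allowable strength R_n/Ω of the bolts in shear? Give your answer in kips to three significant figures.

A_b = π × 1² / 4 = 0.7854 in².
R_n = F_nv · A_b · n · n_s = 84 × 0.7854 × 8 × 1 = 527.8 kips.
Allowable strength R_n/Ω = 527.8 / 2 = 264 kips.

264 kips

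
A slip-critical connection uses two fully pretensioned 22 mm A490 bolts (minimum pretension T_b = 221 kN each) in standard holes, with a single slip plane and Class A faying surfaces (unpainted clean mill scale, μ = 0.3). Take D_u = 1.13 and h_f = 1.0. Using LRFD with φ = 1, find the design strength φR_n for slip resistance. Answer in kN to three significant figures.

150 kN

R_n = μ · D_u · h_f · T_b · n_s · n_b = 0.3 × 1.13 × 1.0 × 221 × 1 × 2 = 149.8 kN.
Design strength φR_n = 1 × 149.8 = 150 kN.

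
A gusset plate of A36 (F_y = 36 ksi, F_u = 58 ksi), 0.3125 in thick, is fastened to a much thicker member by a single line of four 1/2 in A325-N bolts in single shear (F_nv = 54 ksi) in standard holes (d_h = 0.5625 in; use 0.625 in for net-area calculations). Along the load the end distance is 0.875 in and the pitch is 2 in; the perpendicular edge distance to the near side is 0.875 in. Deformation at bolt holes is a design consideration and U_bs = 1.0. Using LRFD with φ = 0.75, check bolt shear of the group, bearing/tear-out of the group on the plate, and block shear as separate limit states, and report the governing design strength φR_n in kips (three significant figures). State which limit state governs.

31.8 kips (bolt shear governs)

Bolt shear: A_b = π·0.5²/4 = 0.1963 in²; R_n = 54 × 0.1963 × 4 × 1 = 42.41 kips → 0.75 × 42.41 = 31.8 kips.
Bearing: edge l_c = 0.5938, r_n = 12.91 kips; interior l_c = 1.438, r_n = 21.75 kips; R_n = 12.91 + 3·21.75 = 78.16 kips → 58.6 kips.
Block shear: A_gv = 2.148, A_nv = 1.465, A_nt = 0.1758 in²; R_n = min(0.6F_uA_nv, 0.6F_yA_gv) + U_bs·F_u·A_nt = 56.6 kips → 42.5 kips.
Bolt shear governs: 31.8 kips.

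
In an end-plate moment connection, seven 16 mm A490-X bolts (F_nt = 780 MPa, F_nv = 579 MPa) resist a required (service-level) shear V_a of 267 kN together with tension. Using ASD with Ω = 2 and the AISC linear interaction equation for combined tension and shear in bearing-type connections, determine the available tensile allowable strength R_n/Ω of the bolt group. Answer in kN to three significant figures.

354 kN

A_b = π·16²/4 = 201.1 mm²; f_rv = 267 × 1000 / (7 × 201.1) = 189.7 MPa.
F'_nt = 1.3 F_nt − (Ω F_nt / F_nv) f_rv = 1.3·780 − (2·780/579)·189.7 = 502.9 MPa, capped at F_nt → F'_nt = 502.9 MPa.
R_n = F'_nt · A_b · n = 502.9 × 201.1 × 7 / 1000 = 707.8 kN.
Allowable strength R_n/Ω = 707.8 / 2 = 354 kN.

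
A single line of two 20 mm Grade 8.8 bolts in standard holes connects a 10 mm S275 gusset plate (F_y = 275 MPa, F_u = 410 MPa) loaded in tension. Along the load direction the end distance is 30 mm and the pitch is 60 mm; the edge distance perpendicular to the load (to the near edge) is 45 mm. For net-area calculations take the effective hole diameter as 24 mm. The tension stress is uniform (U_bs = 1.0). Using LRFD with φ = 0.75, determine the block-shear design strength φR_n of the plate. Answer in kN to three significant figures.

201 kN

Shear plane L_v = 30 + 1·60 = 90 mm; A_gv = 90 × 10 = 900 mm².
A_nv = (90 − 1.5·24) × 10 = 540 mm².
A_nt = (45 − 0.5·24) × 10 = 330 mm².
0.6 F_u A_nv = 132.8 kN; 0.6 F_y A_gv = 148.5 kN → shear rupture governs the shear term.
R_n = 132.8 + 1.0 × 410 × 330 / 1000 = 268.1 kN.
Design strength φR_n = 0.75 × 268.1 = 201 kN.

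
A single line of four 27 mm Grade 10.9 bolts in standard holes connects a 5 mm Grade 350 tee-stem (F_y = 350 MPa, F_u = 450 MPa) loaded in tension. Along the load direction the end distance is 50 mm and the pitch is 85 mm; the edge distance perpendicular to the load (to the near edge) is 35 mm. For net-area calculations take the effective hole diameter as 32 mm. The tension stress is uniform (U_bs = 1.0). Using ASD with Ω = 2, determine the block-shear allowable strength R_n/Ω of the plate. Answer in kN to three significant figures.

Shear plane L_v = 50 + 3·85 = 305 mm; A_gv = 305 × 5 = 1525 mm².
A_nv = (305 − 3.5·32) × 5 = 965 mm².
A_nt = (35 − 0.5·32) × 5 = 95 mm².
0.6 F_u A_nv = 260.6 kN; 0.6 F_y A_gv = 320.2 kN → shear rupture governs the shear term.
R_n = 260.6 + 1.0 × 450 × 95 / 1000 = 303.3 kN.
Allowable strength R_n/Ω = 303.3 / 2 = 152 kN.

152 kN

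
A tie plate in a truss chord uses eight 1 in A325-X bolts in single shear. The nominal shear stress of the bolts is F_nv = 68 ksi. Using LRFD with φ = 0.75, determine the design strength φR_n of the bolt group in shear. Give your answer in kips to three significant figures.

320 kips

A_b = π × 1² / 4 = 0.7854 in².
R_n = F_nv · A_b · n · n_s = 68 × 0.7854 × 8 × 1 = 427.3 kips.
Design strength φR_n = 0.75 × 427.3 = 320 kips.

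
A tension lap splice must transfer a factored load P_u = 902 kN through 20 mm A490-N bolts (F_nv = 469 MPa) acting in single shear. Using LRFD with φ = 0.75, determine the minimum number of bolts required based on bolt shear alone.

9 bolts

A_b = π·20²/4 = 314.2 mm².
Per-bolt design strength φR_n = 0.75 × 469 × 314.2 × 1 / 1000 = 110.5 kN.
n ≥ 902 / 110.5 = 8.162 → use 9 bolts.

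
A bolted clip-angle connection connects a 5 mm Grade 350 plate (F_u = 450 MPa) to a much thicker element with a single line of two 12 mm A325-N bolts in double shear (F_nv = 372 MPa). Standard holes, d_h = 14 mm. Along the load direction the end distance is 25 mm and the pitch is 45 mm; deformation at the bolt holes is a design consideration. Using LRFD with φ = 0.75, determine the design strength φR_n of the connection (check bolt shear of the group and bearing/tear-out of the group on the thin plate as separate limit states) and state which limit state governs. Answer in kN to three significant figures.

Bolt shear: A_b = π·12²/4 = 113.1 mm²; R_n = 372 × 113.1 × 2 × 2 / 1000 = 168.3 kN → 0.75 × 168.3 = 126 kN.
Bearing (1.2 l_c t F_u ≤ 2.4 d t F_u): upper limit = 2.4·12·5·450 / 1000 = 64.8 kN.
  Edge l_c = 25 − 14/2 = 18 → r_n = 48.6 kN; interior l_c = 45 − 14 = 31 → r_n = 64.8 kN.
  R_n,bearing = 1·48.6 + 1·64.8 = 113.4 kN → 0.75 × 113.4 = 85 kN.
Bearing governs: 85 kN.

85 kN (bearing governs)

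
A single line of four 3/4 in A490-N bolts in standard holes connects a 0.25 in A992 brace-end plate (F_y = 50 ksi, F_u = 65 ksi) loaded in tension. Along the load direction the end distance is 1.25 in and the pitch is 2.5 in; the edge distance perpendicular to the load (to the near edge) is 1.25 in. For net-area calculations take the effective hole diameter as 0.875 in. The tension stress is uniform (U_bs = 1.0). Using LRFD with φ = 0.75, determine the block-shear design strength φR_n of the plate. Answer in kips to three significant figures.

Shear plane L_v = 1.25 + 3·2.5 = 8.75 in; A_gv = 8.75 × 0.25 = 2.188 in².
A_nv = (8.75 − 3.5·0.875) × 0.25 = 1.422 in².
A_nt = (1.25 − 0.5·0.875) × 0.25 = 0.2031 in².
0.6 F_u A_nv = 55.45 kips; 0.6 F_y A_gv = 65.62 kips → shear rupture governs the shear term.
R_n = 55.45 + 1.0 × 65 × 0.2031 = 68.66 kips.
Design strength φR_n = 0.75 × 68.66 = 51.5 kips.

51.5 kips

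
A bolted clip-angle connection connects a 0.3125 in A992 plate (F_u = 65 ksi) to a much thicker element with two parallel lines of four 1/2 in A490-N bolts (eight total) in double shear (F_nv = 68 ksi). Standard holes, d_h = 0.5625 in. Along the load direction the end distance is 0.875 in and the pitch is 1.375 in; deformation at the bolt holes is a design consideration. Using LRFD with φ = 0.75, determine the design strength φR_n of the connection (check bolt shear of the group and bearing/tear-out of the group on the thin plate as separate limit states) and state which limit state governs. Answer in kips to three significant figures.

Bolt shear: A_b = π·0.5²/4 = 0.1963 in²; R_n = 68 × 0.1963 × 8 × 2 = 213.6 kips → 0.75 × 213.6 = 160 kips.
Bearing (1.2 l_c t F_u ≤ 2.4 d t F_u): upper limit = 2.4·0.5·0.3125·65 = 24.38 kips.
  Edge l_c = 0.875 − 0.5625/2 = 0.5938 → r_n = 14.47 kips; interior l_c = 1.375 − 0.5625 = 0.8125 → r_n = 19.8 kips.
  R_n,bearing = 2·14.47 + 6·19.8 = 147.8 kips → 0.75 × 147.8 = 111 kips.
Bearing governs: 111 kips.

111 kips (bearing governs)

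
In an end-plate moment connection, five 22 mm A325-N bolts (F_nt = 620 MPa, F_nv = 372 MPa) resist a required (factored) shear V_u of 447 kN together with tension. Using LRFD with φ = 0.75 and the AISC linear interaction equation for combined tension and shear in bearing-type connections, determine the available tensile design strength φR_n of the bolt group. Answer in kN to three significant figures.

404 kN

A_b = π·22²/4 = 380.1 mm²; f_rv = 447 × 1000 / (5 × 380.1) = 235.2 MPa.
F'_nt = 1.3 F_nt − (F_nt / φF_nv) f_rv = 1.3·620 − (620/(0.75·372))·235.2 = 283.4 MPa, capped at F_nt → F'_nt = 283.4 MPa.
R_n = F'_nt · A_b · n = 283.4 × 380.1 × 5 / 1000 = 538.6 kN.
Design strength φR_n = 0.75 × 538.6 = 404 kN.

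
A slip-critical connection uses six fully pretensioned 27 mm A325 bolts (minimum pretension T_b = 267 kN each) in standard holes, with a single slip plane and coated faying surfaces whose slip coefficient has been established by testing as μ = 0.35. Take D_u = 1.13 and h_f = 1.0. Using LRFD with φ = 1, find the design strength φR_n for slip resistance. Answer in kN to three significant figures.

634 kN

R_n = μ · D_u · h_f · T_b · n_s · n_b = 0.35 × 1.13 × 1.0 × 267 × 1 × 6 = 633.6 kN.
Design strength φR_n = 1 × 633.6 = 634 kN.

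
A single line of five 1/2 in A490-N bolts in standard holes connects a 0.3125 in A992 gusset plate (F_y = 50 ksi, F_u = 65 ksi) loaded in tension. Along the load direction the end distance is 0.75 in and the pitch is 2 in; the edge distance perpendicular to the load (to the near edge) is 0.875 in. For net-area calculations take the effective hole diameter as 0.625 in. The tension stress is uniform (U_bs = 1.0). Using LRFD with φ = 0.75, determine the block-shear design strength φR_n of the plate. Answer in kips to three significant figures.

62.8 kips

Shear plane L_v = 0.75 + 4·2 = 8.75 in; A_gv = 8.75 × 0.3125 = 2.734 in².
A_nv = (8.75 − 4.5·0.625) × 0.3125 = 1.855 in².
A_nt = (0.875 − 0.5·0.625) × 0.3125 = 0.1758 in².
0.6 F_u A_nv = 72.36 kips; 0.6 F_y A_gv = 82.03 kips → shear rupture governs the shear term.
R_n = 72.36 + 1.0 × 65 × 0.1758 = 83.79 kips.
Design strength φR_n = 0.75 × 83.79 = 62.8 kips.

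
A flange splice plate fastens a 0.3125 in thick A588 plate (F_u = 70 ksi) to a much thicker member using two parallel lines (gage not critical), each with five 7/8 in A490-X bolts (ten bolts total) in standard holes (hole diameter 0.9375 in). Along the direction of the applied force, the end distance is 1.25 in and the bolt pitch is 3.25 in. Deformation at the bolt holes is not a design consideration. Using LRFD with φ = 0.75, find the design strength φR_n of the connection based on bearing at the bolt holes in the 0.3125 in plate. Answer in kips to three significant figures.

Per bolt r_n = 1.5 l_c t F_u ≤ 3.0 d t F_u; upper limit = 3.0 × 0.875 × 0.3125 × 70 = 57.42 kips.
Edge bolt: l_c = 1.25 − 0.9375/2 = 0.7812 in → 1.5 × 0.7812 × 0.3125 × 70 = 25.63 → r_n = 25.63 kips.
Interior bolts: l_c = 3.25 − 0.9375 = 2.312 in → 1.5 × 2.312 × 0.3125 × 70 = 75.88 → r_n = 57.42 kips.
R_n = 2 × 25.63 + 8 × 57.42 = 510.6 kips.
Design strength φR_n = 0.75 × 510.6 = 383 kips.

383 kips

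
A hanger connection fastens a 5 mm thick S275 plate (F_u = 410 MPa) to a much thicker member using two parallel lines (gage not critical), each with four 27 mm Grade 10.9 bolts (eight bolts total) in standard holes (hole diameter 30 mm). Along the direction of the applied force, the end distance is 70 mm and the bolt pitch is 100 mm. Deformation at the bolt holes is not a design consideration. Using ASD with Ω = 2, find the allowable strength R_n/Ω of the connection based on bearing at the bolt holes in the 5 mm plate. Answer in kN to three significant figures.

Per bolt r_n = 1.5 l_c t F_u ≤ 3.0 d t F_u; upper limit = 3.0 × 27 × 5 × 410 / 1000 = 166.1 kN.
Edge bolt: l_c = 70 − 30/2 = 55 mm → 1.5 × 55 × 5 × 410 / 1000 = 169.1 → r_n = 166.1 kN.
Interior bolts: l_c = 100 − 30 = 70 mm → 1.5 × 70 × 5 × 410 / 1000 = 215.2 → r_n = 166.1 kN.
R_n = 2 × 166.1 + 6 × 166.1 = 1328 kN.
Allowable strength R_n/Ω = 1328 / 2 = 664 kN.

664 kN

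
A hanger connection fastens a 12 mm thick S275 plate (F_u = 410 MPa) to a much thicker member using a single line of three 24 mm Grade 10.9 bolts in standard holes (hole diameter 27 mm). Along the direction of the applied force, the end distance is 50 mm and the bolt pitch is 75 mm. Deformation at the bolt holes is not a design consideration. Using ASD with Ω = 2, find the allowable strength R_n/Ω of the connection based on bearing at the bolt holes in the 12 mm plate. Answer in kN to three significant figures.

Per bolt r_n = 1.5 l_c t F_u ≤ 3.0 d t F_u; upper limit = 3.0 × 24 × 12 × 410 / 1000 = 354.2 kN.
Edge bolt: l_c = 50 − 27/2 = 36.5 mm → 1.5 × 36.5 × 12 × 410 / 1000 = 269.4 → r_n = 269.4 kN.
Interior bolts: l_c = 75 − 27 = 48 mm → 1.5 × 48 × 12 × 410 / 1000 = 354.2 → r_n = 354.2 kN.
R_n = 1 × 269.4 + 2 × 354.2 = 977.9 kN.
Allowable strength R_n/Ω = 977.9 / 2 = 489 kN.

489 kN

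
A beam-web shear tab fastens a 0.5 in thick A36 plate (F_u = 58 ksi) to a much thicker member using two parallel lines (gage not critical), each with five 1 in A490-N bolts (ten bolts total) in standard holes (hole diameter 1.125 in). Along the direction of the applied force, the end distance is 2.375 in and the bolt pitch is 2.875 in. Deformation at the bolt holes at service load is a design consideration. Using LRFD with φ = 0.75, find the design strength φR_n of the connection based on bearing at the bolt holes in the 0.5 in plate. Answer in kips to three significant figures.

460 kips

Per bolt r_n = 1.2 l_c t F_u ≤ 2.4 d t F_u; upper limit = 2.4 × 1 × 0.5 × 58 = 69.6 kips.
Edge bolt: l_c = 2.375 − 1.125/2 = 1.812 in → 1.2 × 1.812 × 0.5 × 58 = 63.07 → r_n = 63.07 kips.
Interior bolts: l_c = 2.875 − 1.125 = 1.75 in → 1.2 × 1.75 × 0.5 × 58 = 60.9 → r_n = 60.9 kips.
R_n = 2 × 63.07 + 8 × 60.9 = 613.4 kips.
Design strength φR_n = 0.75 × 613.4 = 460 kips.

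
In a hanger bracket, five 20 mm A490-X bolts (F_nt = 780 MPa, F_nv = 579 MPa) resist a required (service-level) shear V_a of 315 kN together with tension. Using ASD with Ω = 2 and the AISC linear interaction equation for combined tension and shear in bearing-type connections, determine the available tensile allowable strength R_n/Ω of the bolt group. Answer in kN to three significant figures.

A_b = π·20²/4 = 314.2 mm²; f_rv = 315 × 1000 / (5 × 314.2) = 200.5 MPa.
F'_nt = 1.3 F_nt − (Ω F_nt / F_nv) f_rv = 1.3·780 − (2·780/579)·200.5 = 473.7 MPa, capped at F_nt → F'_nt = 473.7 MPa.
R_n = F'_nt · A_b · n = 473.7 × 314.2 × 5 / 1000 = 744.1 kN.
Allowable strength R_n/Ω = 744.1 / 2 = 372 kN.

372 kN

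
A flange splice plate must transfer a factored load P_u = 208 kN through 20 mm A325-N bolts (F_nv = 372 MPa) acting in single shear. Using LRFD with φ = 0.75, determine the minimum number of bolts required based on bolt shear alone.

3 bolts

A_b = π·20²/4 = 314.2 mm².
Per-bolt design strength φR_n = 0.75 × 372 × 314.2 × 1 / 1000 = 87.65 kN.
n ≥ 208 / 87.65 = 2.373 → use 3 bolts.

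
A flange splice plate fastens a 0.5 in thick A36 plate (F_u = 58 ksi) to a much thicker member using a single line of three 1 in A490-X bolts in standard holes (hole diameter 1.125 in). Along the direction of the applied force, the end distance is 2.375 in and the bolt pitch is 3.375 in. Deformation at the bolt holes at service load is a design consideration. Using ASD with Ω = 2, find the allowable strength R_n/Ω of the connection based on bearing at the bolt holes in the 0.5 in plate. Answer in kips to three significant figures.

Per bolt r_n = 1.2 l_c t F_u ≤ 2.4 d t F_u; upper limit = 2.4 × 1 × 0.5 × 58 = 69.6 kips.
Edge bolt: l_c = 2.375 − 1.125/2 = 1.812 in → 1.2 × 1.812 × 0.5 × 58 = 63.07 → r_n = 63.07 kips.
Interior bolts: l_c = 3.375 − 1.125 = 2.25 in → 1.2 × 2.25 × 0.5 × 58 = 78.3 → r_n = 69.6 kips.
R_n = 1 × 63.07 + 2 × 69.6 = 202.3 kips.
Allowable strength R_n/Ω = 202.3 / 2 = 101 kips.

101 kips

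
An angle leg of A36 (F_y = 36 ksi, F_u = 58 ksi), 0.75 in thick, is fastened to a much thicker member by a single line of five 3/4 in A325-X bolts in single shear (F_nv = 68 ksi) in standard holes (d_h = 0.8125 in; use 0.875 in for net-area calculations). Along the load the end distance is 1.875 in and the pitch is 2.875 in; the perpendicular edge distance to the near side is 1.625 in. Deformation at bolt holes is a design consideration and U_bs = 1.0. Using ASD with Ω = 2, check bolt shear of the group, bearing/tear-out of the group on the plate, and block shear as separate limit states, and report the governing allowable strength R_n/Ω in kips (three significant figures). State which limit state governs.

Bolt shear: A_b = π·0.75²/4 = 0.4418 in²; R_n = 68 × 0.4418 × 5 × 1 = 150.2 kips → 150.2 / 2 = 75.1 kips.
Bearing: edge l_c = 1.469, r_n = 76.67 kips; interior l_c = 2.062, r_n = 78.3 kips; R_n = 76.67 + 4·78.3 = 389.9 kips → 195 kips.
Block shear: A_gv = 10.03, A_nv = 7.078, A_nt = 0.8906 in²; R_n = min(0.6F_uA_nv, 0.6F_yA_gv) + U_bs·F_u·A_nt = 268.3 kips → 134 kips.
Bolt shear governs: 75.1 kips.

75.1 kips (bolt shear governs)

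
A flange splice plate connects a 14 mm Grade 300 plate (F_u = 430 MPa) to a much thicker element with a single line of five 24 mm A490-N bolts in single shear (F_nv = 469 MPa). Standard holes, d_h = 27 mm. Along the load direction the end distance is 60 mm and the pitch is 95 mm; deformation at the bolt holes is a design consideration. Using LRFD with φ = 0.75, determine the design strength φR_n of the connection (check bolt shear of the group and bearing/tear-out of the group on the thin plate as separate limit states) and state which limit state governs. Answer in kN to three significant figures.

796 kN (bolt shear governs)

Bolt shear: A_b = π·24²/4 = 452.4 mm²; R_n = 469 × 452.4 × 5 × 1 / 1000 = 1061 kN → 0.75 × 1061 = 796 kN.
Bearing (1.2 l_c t F_u ≤ 2.4 d t F_u): upper limit = 2.4·24·14·430 / 1000 = 346.8 kN.
  Edge l_c = 60 − 27/2 = 46.5 → r_n = 335.9 kN; interior l_c = 95 − 27 = 68 → r_n = 346.8 kN.
  R_n,bearing = 1·335.9 + 4·346.8 = 1723 kN → 0.75 × 1723 = 1290 kN.
Bolt shear governs: 796 kN.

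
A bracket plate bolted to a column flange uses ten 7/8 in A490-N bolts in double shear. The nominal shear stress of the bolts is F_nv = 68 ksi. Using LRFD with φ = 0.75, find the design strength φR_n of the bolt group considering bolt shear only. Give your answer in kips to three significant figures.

A_b = π × 0.875² / 4 = 0.6013 in².
R_n = F_nv · A_b · n · n_s = 68 × 0.6013 × 10 × 2 = 817.8 kips.
Design strength φR_n = 0.75 × 817.8 = 613 kips.

613 kips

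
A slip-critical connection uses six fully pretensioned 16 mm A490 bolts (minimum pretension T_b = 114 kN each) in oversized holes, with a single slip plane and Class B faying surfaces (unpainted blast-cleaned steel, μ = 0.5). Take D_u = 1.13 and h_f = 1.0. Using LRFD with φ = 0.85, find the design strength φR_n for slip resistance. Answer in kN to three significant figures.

R_n = μ · D_u · h_f · T_b · n_s · n_b = 0.5 × 1.13 × 1.0 × 114 × 1 × 6 = 386.5 kN.
Design strength φR_n = 0.85 × 386.5 = 328 kN.

328 kN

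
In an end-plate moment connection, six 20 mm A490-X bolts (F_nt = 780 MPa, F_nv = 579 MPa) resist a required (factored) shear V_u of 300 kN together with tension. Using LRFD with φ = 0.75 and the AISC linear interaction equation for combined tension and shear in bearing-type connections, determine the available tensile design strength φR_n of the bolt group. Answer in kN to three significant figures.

1030 kN

A_b = π·20²/4 = 314.2 mm²; f_rv = 300 × 1000 / (6 × 314.2) = 159.2 MPa.
F'_nt = 1.3 F_nt − (F_nt / φF_nv) f_rv = 1.3·780 − (780/(0.75·579))·159.2 = 728.1 MPa, capped at F_nt → F'_nt = 728.1 MPa.
R_n = F'_nt · A_b · n = 728.1 × 314.2 × 6 / 1000 = 1372 kN.
Design strength φR_n = 0.75 × 1372 = 1030 kN.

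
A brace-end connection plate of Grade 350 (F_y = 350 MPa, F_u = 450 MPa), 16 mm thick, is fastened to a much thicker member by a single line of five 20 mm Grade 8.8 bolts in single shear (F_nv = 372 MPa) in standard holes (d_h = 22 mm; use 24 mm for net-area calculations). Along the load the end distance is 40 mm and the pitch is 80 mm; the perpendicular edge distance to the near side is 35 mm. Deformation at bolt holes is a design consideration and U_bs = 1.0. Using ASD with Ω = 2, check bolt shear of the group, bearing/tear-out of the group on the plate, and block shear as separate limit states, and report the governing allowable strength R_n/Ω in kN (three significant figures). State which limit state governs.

Bolt shear: A_b = π·20²/4 = 314.2 mm²; R_n = 372 × 314.2 × 5 × 1 / 1000 = 584.3 kN → 584.3 / 2 = 292 kN.
Bearing: edge l_c = 29, r_n = 250.6 kN; interior l_c = 58, r_n = 345.6 kN; R_n = 250.6 + 4·345.6 = 1633 kN → 816 kN.
Block shear: A_gv = 5760, A_nv = 4032, A_nt = 368 mm²; R_n = min(0.6F_uA_nv, 0.6F_yA_gv) + U_bs·F_u·A_nt = 1254 kN → 627 kN.
Bolt shear governs: 292 kN.

292 kN (bolt shear governs)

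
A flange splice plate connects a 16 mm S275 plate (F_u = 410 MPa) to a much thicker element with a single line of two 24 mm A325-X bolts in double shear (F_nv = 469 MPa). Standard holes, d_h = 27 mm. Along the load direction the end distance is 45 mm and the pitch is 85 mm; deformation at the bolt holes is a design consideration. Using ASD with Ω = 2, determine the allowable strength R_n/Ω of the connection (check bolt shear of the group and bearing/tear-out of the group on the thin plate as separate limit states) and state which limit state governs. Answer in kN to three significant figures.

313 kN (bearing governs)

Bolt shear: A_b = π·24²/4 = 452.4 mm²; R_n = 469 × 452.4 × 2 × 2 / 1000 = 848.7 kN → 848.7 / 2 = 424 kN.
Bearing (1.2 l_c t F_u ≤ 2.4 d t F_u): upper limit = 2.4·24·16·410 / 1000 = 377.9 kN.
  Edge l_c = 45 − 27/2 = 31.5 → r_n = 248 kN; interior l_c = 85 − 27 = 58 → r_n = 377.9 kN.
  R_n,bearing = 1·248 + 1·377.9 = 625.8 kN → 625.8 / 2 = 313 kN.
Bearing governs: 313 kN.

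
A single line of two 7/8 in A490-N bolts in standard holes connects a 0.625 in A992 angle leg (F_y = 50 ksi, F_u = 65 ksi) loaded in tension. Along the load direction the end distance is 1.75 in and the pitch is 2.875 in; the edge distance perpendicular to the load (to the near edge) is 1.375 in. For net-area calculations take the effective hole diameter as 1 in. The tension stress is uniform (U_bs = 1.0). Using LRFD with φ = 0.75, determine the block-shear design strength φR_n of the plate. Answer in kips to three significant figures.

83.8 kips

Shear plane L_v = 1.75 + 1·2.875 = 4.625 in; A_gv = 4.625 × 0.625 = 2.891 in².
A_nv = (4.625 − 1.5·1) × 0.625 = 1.953 in².
A_nt = (1.375 − 0.5·1) × 0.625 = 0.5469 in².
0.6 F_u A_nv = 76.17 kips; 0.6 F_y A_gv = 86.72 kips → shear rupture governs the shear term.
R_n = 76.17 + 1.0 × 65 × 0.5469 = 111.7 kips.
Design strength φR_n = 0.75 × 111.7 = 83.8 kips.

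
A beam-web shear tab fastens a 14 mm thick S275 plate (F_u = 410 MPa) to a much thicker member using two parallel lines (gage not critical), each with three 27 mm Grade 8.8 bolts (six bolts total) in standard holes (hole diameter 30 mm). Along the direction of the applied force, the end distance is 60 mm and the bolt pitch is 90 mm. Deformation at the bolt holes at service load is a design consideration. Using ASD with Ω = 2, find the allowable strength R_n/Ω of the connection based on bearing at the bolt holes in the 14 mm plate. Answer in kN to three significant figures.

Per bolt r_n = 1.2 l_c t F_u ≤ 2.4 d t F_u; upper limit = 2.4 × 27 × 14 × 410 / 1000 = 372 kN.
Edge bolt: l_c = 60 − 30/2 = 45 mm → 1.2 × 45 × 14 × 410 / 1000 = 310 → r_n = 310 kN.
Interior bolts: l_c = 90 − 30 = 60 mm → 1.2 × 60 × 14 × 410 / 1000 = 413.3 → r_n = 372 kN.
R_n = 2 × 310 + 4 × 372 = 2108 kN.
Allowable strength R_n/Ω = 2108 / 2 = 1050 kN.

1050 kN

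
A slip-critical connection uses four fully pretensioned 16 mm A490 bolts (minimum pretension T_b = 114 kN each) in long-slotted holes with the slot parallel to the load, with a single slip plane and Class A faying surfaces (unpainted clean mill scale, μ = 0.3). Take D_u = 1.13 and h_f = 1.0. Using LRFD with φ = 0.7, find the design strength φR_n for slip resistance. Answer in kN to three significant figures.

R_n = μ · D_u · h_f · T_b · n_s · n_b = 0.3 × 1.13 × 1.0 × 114 × 1 × 4 = 154.6 kN.
Design strength φR_n = 0.7 × 154.6 = 108 kN.

108 kN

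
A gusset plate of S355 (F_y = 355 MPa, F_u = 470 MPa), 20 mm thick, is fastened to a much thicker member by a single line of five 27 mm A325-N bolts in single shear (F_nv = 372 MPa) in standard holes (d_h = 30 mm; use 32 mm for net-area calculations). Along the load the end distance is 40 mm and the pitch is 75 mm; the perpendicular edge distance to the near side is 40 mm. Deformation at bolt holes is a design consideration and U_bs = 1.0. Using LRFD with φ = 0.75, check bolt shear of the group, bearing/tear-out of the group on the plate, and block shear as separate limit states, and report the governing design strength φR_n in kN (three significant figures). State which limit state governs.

799 kN (bolt shear governs)

Bolt shear: A_b = π·27²/4 = 572.6 mm²; R_n = 372 × 572.6 × 5 × 1 / 1000 = 1065 kN → 0.75 × 1065 = 799 kN.
Bearing: edge l_c = 25, r_n = 282 kN; interior l_c = 45, r_n = 507.6 kN; R_n = 282 + 4·507.6 = 2312 kN → 1730 kN.
Block shear: A_gv = 6800, A_nv = 3920, A_nt = 480 mm²; R_n = min(0.6F_uA_nv, 0.6F_yA_gv) + U_bs·F_u·A_nt = 1331 kN → 998 kN.
Bolt shear governs: 799 kN.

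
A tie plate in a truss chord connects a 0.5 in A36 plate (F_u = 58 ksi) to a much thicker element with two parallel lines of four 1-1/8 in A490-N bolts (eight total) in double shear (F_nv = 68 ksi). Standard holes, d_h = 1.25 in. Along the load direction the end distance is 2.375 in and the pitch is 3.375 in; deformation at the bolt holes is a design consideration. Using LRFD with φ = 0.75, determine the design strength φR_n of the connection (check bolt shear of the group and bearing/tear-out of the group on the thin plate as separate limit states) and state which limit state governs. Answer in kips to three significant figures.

Bolt shear: A_b = π·1.125²/4 = 0.994 in²; R_n = 68 × 0.994 × 8 × 2 = 1081 kips → 0.75 × 1081 = 811 kips.
Bearing (1.2 l_c t F_u ≤ 2.4 d t F_u): upper limit = 2.4·1.125·0.5·58 = 78.3 kips.
  Edge l_c = 2.375 − 1.25/2 = 1.75 → r_n = 60.9 kips; interior l_c = 3.375 − 1.25 = 2.125 → r_n = 73.95 kips.
  R_n,bearing = 2·60.9 + 6·73.95 = 565.5 kips → 0.75 × 565.5 = 424 kips.
Bearing governs: 424 kips.

424 kips (bearing governs)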